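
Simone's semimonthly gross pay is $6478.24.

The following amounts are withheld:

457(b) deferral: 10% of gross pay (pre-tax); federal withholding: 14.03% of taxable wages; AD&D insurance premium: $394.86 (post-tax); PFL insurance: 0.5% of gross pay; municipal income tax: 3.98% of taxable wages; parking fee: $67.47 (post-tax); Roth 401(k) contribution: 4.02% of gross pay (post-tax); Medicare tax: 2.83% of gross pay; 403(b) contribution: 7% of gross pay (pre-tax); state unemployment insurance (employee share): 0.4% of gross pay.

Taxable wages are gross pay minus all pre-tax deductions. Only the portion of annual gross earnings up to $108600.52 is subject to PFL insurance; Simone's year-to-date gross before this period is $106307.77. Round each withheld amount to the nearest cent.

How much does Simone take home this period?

403(b) contribution: $6478.24 × 0.07 = $453.48
457(b) deferral: $6478.24 × 0.1 = $647.82
Pre-tax total = $453.48 + $647.82 = $1101.30
Taxable wages = $6478.24 − $1101.30 = $5376.94
Federal withholding: $5376.94 × 0.1403 = $754.38
Municipal income tax: $5376.94 × 0.0398 = $214.00
State unemployment insurance (employee share): $6478.24 × 0.004 = $25.91
PFL insurance: only $108600.52 − $106307.77 = $2292.75 of this check is subject → $2292.75 × 0.005 = $11.46
Medicare tax: $6478.24 × 0.0283 = $183.33
Roth 401(k) contribution: $6478.24 × 0.0402 = $260.43
AD&D insurance premium: $394.86
Parking fee: $67.47
Total deductions = $453.48 + $647.82 + $754.38 + $214.00 + $25.91 + $11.46 + $183.33 + $260.43 + $394.86 + $67.47 = $3013.14
Net pay = $6478.24 − $3013.14 = $3465.10

$3465.10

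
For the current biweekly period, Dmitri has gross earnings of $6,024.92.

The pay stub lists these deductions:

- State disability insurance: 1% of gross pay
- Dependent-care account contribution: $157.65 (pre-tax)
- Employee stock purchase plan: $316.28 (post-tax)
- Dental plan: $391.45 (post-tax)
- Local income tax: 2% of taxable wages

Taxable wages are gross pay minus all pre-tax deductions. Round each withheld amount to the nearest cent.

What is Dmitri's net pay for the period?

$4,981.94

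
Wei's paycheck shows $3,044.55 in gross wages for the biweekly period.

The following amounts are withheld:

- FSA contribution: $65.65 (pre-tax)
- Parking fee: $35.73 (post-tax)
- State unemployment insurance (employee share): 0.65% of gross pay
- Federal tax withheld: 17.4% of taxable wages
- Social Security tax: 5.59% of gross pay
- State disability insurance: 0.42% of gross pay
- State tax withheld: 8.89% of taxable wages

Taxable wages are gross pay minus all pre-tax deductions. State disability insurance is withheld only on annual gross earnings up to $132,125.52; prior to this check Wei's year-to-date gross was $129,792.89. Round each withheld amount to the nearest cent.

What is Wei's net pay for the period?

FSA contribution: $65.65
Taxable wages = $3,044.55 − $65.65 = $2,978.90
Federal tax withheld: $2,978.90 × 0.174 = $518.33
State tax withheld: $2,978.90 × 0.0889 = $264.82
State unemployment insurance (employee share): $3,044.55 × 0.0065 = $19.79
State disability insurance: only $132,125.52 − $129,792.89 = $2,332.63 of this check is subject → $2,332.63 × 0.0042 = $9.80
Social Security tax: $3,044.55 × 0.0559 = $170.19
Parking fee: $35.73
Total deductions = $65.65 + $518.33 + $264.82 + $19.79 + $9.80 + $170.19 + $35.73 = $1,084.31
Net pay = $3,044.55 − $1,084.31 = $1,960.24

$1,960.24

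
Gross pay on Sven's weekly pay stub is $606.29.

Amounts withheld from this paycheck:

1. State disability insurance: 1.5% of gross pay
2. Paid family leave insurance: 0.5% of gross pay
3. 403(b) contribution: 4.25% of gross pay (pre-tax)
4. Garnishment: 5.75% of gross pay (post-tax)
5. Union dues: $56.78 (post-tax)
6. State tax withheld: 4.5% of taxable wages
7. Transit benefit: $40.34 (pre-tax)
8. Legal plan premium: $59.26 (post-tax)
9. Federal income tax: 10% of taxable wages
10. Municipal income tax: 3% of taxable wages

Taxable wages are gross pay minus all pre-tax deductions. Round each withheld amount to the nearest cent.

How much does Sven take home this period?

$282.62

Transit benefit: $40.34
403(b) contribution: $606.29 × 0.0425 = $25.77
Pre-tax total = $40.34 + $25.77 = $66.11
Taxable wages = $606.29 − $66.11 = $540.18
State tax withheld: $540.18 × 0.045 = $24.31
Municipal income tax: $540.18 × 0.03 = $16.21
Federal income tax: $540.18 × 0.1 = $54.02
State disability insurance: $606.29 × 0.015 = $9.09
Paid family leave insurance: $606.29 × 0.005 = $3.03
Legal plan premium: $59.26
Garnishment: $606.29 × 0.0575 = $34.86
Union dues: $56.78
Total deductions = $40.34 + $25.77 + $24.31 + $16.21 + $54.02 + $9.09 + $3.03 + $59.26 + $34.86 + $56.78 = $323.67
Net pay = $606.29 − $323.67 = $282.62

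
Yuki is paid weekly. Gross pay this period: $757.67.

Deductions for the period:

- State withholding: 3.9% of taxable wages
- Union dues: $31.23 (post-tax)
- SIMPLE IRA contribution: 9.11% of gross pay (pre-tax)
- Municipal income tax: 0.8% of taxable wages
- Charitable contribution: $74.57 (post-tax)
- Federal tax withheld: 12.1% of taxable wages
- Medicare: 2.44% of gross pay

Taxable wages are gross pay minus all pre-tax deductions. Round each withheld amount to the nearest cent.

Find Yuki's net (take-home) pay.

$448.66

SIMPLE IRA contribution: $757.67 × 0.0911 = $69.02
Taxable wages = $757.67 − $69.02 = $688.65
Federal tax withheld: $688.65 × 0.121 = $83.33
State withholding: $688.65 × 0.039 = $26.86
Municipal income tax: $688.65 × 0.008 = $5.51
Medicare: $757.67 × 0.0244 = $18.49
Charitable contribution: $74.57
Union dues: $31.23
Total deductions = $69.02 + $83.33 + $26.86 + $5.51 + $18.49 + $74.57 + $31.23 = $309.01
Net pay = $757.67 − $309.01 = $448.66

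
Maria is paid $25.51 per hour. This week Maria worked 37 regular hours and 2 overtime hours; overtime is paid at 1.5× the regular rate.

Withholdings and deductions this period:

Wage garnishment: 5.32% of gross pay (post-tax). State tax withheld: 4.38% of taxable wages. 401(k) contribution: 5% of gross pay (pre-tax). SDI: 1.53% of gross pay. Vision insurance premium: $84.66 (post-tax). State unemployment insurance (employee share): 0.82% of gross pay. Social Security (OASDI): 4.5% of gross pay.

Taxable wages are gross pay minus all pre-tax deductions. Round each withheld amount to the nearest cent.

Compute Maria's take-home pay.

Regular pay: 37 × $25.51 = $943.87
Overtime pay: 2 × $25.51 × 1.5 = $76.53
Gross pay = $943.87 + $76.53 = $1020.40
401(k) contribution: $1020.40 × 0.05 = $51.02
Taxable wages = $1020.40 − $51.02 = $969.38
State tax withheld: $969.38 × 0.0438 = $42.46
SDI: $1020.40 × 0.0153 = $15.61
Social Security (OASDI): $1020.40 × 0.045 = $45.92
State unemployment insurance (employee share): $1020.40 × 0.0082 = $8.37
Wage garnishment: $1020.40 × 0.0532 = $54.29
Vision insurance premium: $84.66
Total deductions = $51.02 + $42.46 + $15.61 + $45.92 + $8.37 + $54.29 + $84.66 = $302.33
Net pay = $1020.40 − $302.33 = $718.07

$718.07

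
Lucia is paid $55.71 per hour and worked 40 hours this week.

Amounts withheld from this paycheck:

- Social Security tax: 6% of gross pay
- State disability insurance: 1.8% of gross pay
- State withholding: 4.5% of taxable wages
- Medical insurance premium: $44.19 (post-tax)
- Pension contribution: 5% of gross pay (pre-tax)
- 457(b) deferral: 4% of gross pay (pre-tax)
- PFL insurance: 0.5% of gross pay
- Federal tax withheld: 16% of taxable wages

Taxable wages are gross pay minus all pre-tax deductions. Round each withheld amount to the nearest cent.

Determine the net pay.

$1,383.00

Gross pay: 40 × $55.71 = $2,228.40
Pension contribution: $2,228.40 × 0.05 = $111.42
457(b) deferral: $2,228.40 × 0.04 = $89.14
Pre-tax total = $111.42 + $89.14 = $200.56
Taxable wages = $2,228.40 − $200.56 = $2,027.84
Federal tax withheld: $2,027.84 × 0.16 = $324.45
State withholding: $2,027.84 × 0.045 = $91.25
Social Security tax: $2,228.40 × 0.06 = $133.70
PFL insurance: $2,228.40 × 0.005 = $11.14
State disability insurance: $2,228.40 × 0.018 = $40.11
Medical insurance premium: $44.19
Total deductions = $111.42 + $89.14 + $324.45 + $91.25 + $133.70 + $11.14 + $40.11 + $44.19 = $845.40
Net pay = $2,228.40 − $845.40 = $1,383.00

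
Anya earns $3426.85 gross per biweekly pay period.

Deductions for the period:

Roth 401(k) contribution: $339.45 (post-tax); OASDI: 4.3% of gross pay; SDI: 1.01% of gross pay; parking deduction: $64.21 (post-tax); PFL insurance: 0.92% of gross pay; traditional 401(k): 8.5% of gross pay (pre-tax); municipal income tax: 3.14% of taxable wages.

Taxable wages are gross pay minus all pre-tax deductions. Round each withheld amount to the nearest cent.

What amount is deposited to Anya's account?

Traditional 401(k): $3426.85 × 0.085 = $291.28
Taxable wages = $3426.85 − $291.28 = $3135.57
Municipal income tax: $3135.57 × 0.0314 = $98.46
OASDI: $3426.85 × 0.043 = $147.35
PFL insurance: $3426.85 × 0.0092 = $31.53
SDI: $3426.85 × 0.0101 = $34.61
Roth 401(k) contribution: $339.45
Parking deduction: $64.21
Total deductions = $291.28 + $98.46 + $147.35 + $31.53 + $34.61 + $339.45 + $64.21 = $1006.89
Net pay = $3426.85 − $1006.89 = $2419.96

$2419.96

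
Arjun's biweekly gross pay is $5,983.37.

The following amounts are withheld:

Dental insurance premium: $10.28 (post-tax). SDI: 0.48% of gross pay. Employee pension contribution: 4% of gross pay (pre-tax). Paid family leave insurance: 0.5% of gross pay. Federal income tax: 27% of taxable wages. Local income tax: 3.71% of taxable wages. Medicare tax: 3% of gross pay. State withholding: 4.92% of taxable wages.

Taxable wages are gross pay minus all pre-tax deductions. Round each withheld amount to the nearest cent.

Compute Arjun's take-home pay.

Employee pension contribution: $5,983.37 × 0.04 = $239.33
Taxable wages = $5,983.37 − $239.33 = $5,744.04
State withholding: $5,744.04 × 0.0492 = $282.61
Federal income tax: $5,744.04 × 0.27 = $1,550.89
Local income tax: $5,744.04 × 0.0371 = $213.10
Paid family leave insurance: $5,983.37 × 0.005 = $29.92
SDI: $5,983.37 × 0.0048 = $28.72
Medicare tax: $5,983.37 × 0.03 = $179.50
Dental insurance premium: $10.28
Total deductions = $239.33 + $282.61 + $1,550.89 + $213.10 + $29.92 + $28.72 + $179.50 + $10.28 = $2,534.35
Net pay = $5,983.37 − $2,534.35 = $3,449.02

$3,449.02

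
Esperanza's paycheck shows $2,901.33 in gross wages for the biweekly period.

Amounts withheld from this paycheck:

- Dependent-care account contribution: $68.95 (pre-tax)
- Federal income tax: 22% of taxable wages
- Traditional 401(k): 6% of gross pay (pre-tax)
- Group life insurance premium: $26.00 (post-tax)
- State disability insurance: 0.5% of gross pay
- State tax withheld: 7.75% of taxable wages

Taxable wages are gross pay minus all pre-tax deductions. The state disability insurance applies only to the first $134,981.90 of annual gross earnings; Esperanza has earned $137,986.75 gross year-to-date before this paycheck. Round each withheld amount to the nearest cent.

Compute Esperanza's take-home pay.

$1,841.45

Traditional 401(k): $2,901.33 × 0.06 = $174.08
Dependent-care account contribution: $68.95
Pre-tax total = $174.08 + $68.95 = $243.03
Taxable wages = $2,901.33 − $243.03 = $2,658.30
State tax withheld: $2,658.30 × 0.0775 = $206.02
Federal income tax: $2,658.30 × 0.22 = $584.83
State disability insurance: annual cap $134,981.90 already reached (YTD $137,986.75), so $0.00
Group life insurance premium: $26.00
Total deductions = $174.08 + $68.95 + $206.02 + $584.83 + $0.00 + $26.00 = $1,059.88
Net pay = $2,901.33 − $1,059.88 = $1,841.45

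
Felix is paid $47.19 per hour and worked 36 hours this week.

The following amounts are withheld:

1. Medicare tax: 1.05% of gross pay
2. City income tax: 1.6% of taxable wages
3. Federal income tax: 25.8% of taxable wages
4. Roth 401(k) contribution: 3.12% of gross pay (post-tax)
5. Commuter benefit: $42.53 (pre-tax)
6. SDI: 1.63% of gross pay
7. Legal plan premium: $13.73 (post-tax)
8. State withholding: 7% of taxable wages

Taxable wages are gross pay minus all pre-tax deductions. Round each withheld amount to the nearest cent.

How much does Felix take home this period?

Gross pay: 36 × $47.19 = $1698.84
Commuter benefit: $42.53
Taxable wages = $1698.84 − $42.53 = $1656.31
Federal income tax: $1656.31 × 0.258 = $427.33
City income tax: $1656.31 × 0.016 = $26.50
State withholding: $1656.31 × 0.07 = $115.94
SDI: $1698.84 × 0.0163 = $27.69
Medicare tax: $1698.84 × 0.0105 = $17.84
Legal plan premium: $13.73
Roth 401(k) contribution: $1698.84 × 0.0312 = $53.00
Total deductions = $42.53 + $427.33 + $26.50 + $115.94 + $27.69 + $17.84 + $13.73 + $53.00 = $724.56
Net pay = $1698.84 − $724.56 = $974.28

$974.28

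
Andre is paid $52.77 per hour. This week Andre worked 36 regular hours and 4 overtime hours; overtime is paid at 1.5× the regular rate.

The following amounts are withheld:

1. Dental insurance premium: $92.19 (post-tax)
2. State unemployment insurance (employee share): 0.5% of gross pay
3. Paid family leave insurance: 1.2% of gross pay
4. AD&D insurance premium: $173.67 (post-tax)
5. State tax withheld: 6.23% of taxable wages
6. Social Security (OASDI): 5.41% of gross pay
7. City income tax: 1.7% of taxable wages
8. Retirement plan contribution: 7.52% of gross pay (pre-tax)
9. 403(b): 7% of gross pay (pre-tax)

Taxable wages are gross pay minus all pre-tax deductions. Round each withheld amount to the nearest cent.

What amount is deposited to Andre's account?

Regular pay: 36 × $52.77 = $1,899.72
Overtime pay: 4 × $52.77 × 1.5 = $316.62
Gross pay = $1,899.72 + $316.62 = $2,216.34
403(b): $2,216.34 × 0.07 = $155.14
Retirement plan contribution: $2,216.34 × 0.0752 = $166.67
Pre-tax total = $155.14 + $166.67 = $321.81
Taxable wages = $2,216.34 − $321.81 = $1,894.53
State tax withheld: $1,894.53 × 0.0623 = $118.03
City income tax: $1,894.53 × 0.017 = $32.21
State unemployment insurance (employee share): $2,216.34 × 0.005 = $11.08
Social Security (OASDI): $2,216.34 × 0.0541 = $119.90
Paid family leave insurance: $2,216.34 × 0.012 = $26.60
AD&D insurance premium: $173.67
Dental insurance premium: $92.19
Total deductions = $155.14 + $166.67 + $118.03 + $32.21 + $11.08 + $119.90 + $26.60 + $173.67 + $92.19 = $895.49
Net pay = $2,216.34 − $895.49 = $1,320.85

$1,320.85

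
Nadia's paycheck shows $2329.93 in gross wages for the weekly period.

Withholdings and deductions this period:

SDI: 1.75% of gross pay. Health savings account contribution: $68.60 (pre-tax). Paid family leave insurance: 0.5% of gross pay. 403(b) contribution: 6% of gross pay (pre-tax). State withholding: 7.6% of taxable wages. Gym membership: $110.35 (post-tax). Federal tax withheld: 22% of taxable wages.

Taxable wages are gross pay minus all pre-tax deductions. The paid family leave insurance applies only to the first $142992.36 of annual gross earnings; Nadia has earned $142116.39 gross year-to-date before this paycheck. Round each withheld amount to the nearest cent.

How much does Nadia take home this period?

Health savings account contribution: $68.60
403(b) contribution: $2329.93 × 0.06 = $139.80
Pre-tax total = $68.60 + $139.80 = $208.40
Taxable wages = $2329.93 − $208.40 = $2121.53
Federal tax withheld: $2121.53 × 0.22 = $466.74
State withholding: $2121.53 × 0.076 = $161.24
Paid family leave insurance: only $142992.36 − $142116.39 = $875.97 of this check is subject → $875.97 × 0.005 = $4.38
SDI: $2329.93 × 0.0175 = $40.77
Gym membership: $110.35
Total deductions = $68.60 + $139.80 + $466.74 + $161.24 + $4.38 + $40.77 + $110.35 = $991.88
Net pay = $2329.93 − $991.88 = $1338.05

$1338.05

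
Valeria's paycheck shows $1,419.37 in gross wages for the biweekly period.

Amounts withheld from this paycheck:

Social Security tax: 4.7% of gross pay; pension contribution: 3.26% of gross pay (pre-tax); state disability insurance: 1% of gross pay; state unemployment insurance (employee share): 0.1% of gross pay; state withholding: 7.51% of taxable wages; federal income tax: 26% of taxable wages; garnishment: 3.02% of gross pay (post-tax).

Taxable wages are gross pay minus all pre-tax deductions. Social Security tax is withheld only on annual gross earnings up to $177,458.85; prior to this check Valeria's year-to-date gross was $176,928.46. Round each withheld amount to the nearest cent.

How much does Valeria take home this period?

$829.57

Pension contribution: $1,419.37 × 0.0326 = $46.27
Taxable wages = $1,419.37 − $46.27 = $1,373.10
Federal income tax: $1,373.10 × 0.26 = $357.01
State withholding: $1,373.10 × 0.0751 = $103.12
State unemployment insurance (employee share): $1,419.37 × 0.001 = $1.42
Social Security tax: only $177,458.85 − $176,928.46 = $530.39 of this check is subject → $530.39 × 0.047 = $24.93
State disability insurance: $1,419.37 × 0.01 = $14.19
Garnishment: $1,419.37 × 0.0302 = $42.86
Total deductions = $46.27 + $357.01 + $103.12 + $1.42 + $24.93 + $14.19 + $42.86 = $589.80
Net pay = $1,419.37 − $589.80 = $829.57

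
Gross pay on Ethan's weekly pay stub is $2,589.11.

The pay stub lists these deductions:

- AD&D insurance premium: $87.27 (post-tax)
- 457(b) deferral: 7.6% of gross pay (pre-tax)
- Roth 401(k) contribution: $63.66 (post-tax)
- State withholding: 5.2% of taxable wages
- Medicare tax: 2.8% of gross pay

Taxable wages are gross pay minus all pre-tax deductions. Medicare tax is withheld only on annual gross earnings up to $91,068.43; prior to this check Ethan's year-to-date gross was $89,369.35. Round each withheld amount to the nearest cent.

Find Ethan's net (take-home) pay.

457(b) deferral: $2,589.11 × 0.076 = $196.77
Taxable wages = $2,589.11 − $196.77 = $2,392.34
State withholding: $2,392.34 × 0.052 = $124.40
Medicare tax: only $91,068.43 − $89,369.35 = $1,699.08 of this check is subject → $1,699.08 × 0.028 = $47.57
Roth 401(k) contribution: $63.66
AD&D insurance premium: $87.27
Total deductions = $196.77 + $124.40 + $47.57 + $63.66 + $87.27 = $519.67
Net pay = $2,589.11 − $519.67 = $2,069.44

$2,069.44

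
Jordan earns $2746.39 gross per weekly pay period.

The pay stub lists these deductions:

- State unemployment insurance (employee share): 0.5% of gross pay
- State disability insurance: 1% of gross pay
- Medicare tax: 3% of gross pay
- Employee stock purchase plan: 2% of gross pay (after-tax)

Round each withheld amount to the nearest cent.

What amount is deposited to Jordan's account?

State disability insurance: $2746.39 × 0.01 = $27.46
State unemployment insurance (employee share): $2746.39 × 0.005 = $13.73
Medicare tax: $2746.39 × 0.03 = $82.39
Employee stock purchase plan: $2746.39 × 0.02 = $54.93
Total deductions = $27.46 + $13.73 + $82.39 + $54.93 = $178.51
Net pay = $2746.39 − $178.51 = $2567.88

$2567.88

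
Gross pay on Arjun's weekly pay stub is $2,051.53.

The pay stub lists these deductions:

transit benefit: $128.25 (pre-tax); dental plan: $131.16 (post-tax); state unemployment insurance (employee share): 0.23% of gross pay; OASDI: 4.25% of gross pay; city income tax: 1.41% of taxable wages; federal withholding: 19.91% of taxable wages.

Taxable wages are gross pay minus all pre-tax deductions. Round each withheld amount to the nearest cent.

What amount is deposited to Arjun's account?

$1,290.16

Transit benefit: $128.25
Taxable wages = $2,051.53 − $128.25 = $1,923.28
Federal withholding: $1,923.28 × 0.1991 = $382.93
City income tax: $1,923.28 × 0.0141 = $27.12
OASDI: $2,051.53 × 0.0425 = $87.19
State unemployment insurance (employee share): $2,051.53 × 0.0023 = $4.72
Dental plan: $131.16
Total deductions = $128.25 + $382.93 + $27.12 + $87.19 + $4.72 + $131.16 = $761.37
Net pay = $2,051.53 − $761.37 = $1,290.16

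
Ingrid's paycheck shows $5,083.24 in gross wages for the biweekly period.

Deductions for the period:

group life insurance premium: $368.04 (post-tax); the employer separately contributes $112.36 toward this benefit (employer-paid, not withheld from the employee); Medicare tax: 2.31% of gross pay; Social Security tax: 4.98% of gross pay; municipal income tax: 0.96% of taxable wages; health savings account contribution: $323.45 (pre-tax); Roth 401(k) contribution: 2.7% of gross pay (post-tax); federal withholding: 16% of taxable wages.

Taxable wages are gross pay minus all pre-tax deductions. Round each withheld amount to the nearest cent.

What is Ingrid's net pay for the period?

$3,076.67

Health savings account contribution: $323.45
Taxable wages = $5,083.24 − $323.45 = $4,759.79
Municipal income tax: $4,759.79 × 0.0096 = $45.69
Federal withholding: $4,759.79 × 0.16 = $761.57
Medicare tax: $5,083.24 × 0.0231 = $117.42
Social Security tax: $5,083.24 × 0.0498 = $253.15
Roth 401(k) contribution: $5,083.24 × 0.027 = $137.25
Group life insurance premium: $368.04
(Employer's $112.36 toward group life insurance premium is not withheld from the employee.)
Total deductions = $323.45 + $45.69 + $761.57 + $117.42 + $253.15 + $137.25 + $368.04 = $2,006.57
Net pay = $5,083.24 − $2,006.57 = $3,076.67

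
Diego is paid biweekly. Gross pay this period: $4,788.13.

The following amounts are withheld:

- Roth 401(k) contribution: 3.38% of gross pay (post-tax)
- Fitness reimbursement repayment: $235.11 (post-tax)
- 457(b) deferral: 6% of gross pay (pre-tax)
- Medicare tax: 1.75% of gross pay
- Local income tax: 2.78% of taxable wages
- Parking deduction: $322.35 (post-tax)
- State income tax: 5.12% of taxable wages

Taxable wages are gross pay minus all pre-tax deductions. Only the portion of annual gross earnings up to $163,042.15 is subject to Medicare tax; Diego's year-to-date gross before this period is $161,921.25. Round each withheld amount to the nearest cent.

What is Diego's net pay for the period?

$3,406.36

457(b) deferral: $4,788.13 × 0.06 = $287.29
Taxable wages = $4,788.13 − $287.29 = $4,500.84
Local income tax: $4,500.84 × 0.0278 = $125.12
State income tax: $4,500.84 × 0.0512 = $230.44
Medicare tax: only $163,042.15 − $161,921.25 = $1,120.90 of this check is subject → $1,120.90 × 0.0175 = $19.62
Parking deduction: $322.35
Fitness reimbursement repayment: $235.11
Roth 401(k) contribution: $4,788.13 × 0.0338 = $161.84
Total deductions = $287.29 + $125.12 + $230.44 + $19.62 + $322.35 + $235.11 + $161.84 = $1,381.77
Net pay = $4,788.13 − $1,381.77 = $3,406.36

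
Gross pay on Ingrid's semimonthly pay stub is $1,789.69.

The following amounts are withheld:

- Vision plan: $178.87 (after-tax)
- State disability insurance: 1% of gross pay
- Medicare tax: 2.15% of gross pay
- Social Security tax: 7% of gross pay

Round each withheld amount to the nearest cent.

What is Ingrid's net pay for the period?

$1,429.16

State disability insurance: $1,789.69 × 0.01 = $17.90
Medicare tax: $1,789.69 × 0.0215 = $38.48
Social Security tax: $1,789.69 × 0.07 = $125.28
Vision plan: $178.87
Total deductions = $17.90 + $38.48 + $125.28 + $178.87 = $360.53
Net pay = $1,789.69 − $360.53 = $1,429.16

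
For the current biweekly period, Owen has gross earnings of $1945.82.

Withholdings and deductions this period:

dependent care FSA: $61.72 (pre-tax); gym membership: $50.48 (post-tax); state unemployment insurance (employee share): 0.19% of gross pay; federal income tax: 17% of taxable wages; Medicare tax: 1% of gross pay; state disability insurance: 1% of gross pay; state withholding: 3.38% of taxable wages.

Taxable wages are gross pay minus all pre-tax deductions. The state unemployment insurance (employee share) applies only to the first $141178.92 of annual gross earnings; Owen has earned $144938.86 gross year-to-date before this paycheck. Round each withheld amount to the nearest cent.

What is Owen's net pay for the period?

Dependent care FSA: $61.72
Taxable wages = $1945.82 − $61.72 = $1884.10
State withholding: $1884.10 × 0.0338 = $63.68
Federal income tax: $1884.10 × 0.17 = $320.30
State disability insurance: $1945.82 × 0.01 = $19.46
Medicare tax: $1945.82 × 0.01 = $19.46
State unemployment insurance (employee share): annual cap $141178.92 already reached (YTD $144938.86), so $0.00
Gym membership: $50.48
Total deductions = $61.72 + $63.68 + $320.30 + $19.46 + $19.46 + $0.00 + $50.48 = $535.10
Net pay = $1945.82 − $535.10 = $1410.72

$1410.72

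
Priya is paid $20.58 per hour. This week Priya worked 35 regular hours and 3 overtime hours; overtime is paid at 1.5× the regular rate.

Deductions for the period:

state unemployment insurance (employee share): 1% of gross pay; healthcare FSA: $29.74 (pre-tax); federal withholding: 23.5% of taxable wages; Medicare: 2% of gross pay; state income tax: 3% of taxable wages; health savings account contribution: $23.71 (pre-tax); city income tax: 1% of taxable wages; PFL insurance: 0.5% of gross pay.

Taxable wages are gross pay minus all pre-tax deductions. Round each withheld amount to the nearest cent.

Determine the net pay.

Regular pay: 35 × $20.58 = $720.30
Overtime pay: 3 × $20.58 × 1.5 = $92.61
Gross pay = $720.30 + $92.61 = $812.91
Healthcare FSA: $29.74
Health savings account contribution: $23.71
Pre-tax total = $29.74 + $23.71 = $53.45
Taxable wages = $812.91 − $53.45 = $759.46
State income tax: $759.46 × 0.03 = $22.78
City income tax: $759.46 × 0.01 = $7.59
Federal withholding: $759.46 × 0.235 = $178.47
Medicare: $812.91 × 0.02 = $16.26
PFL insurance: $812.91 × 0.005 = $4.06
State unemployment insurance (employee share): $812.91 × 0.01 = $8.13
Total deductions = $29.74 + $23.71 + $22.78 + $7.59 + $178.47 + $16.26 + $4.06 + $8.13 = $290.74
Net pay = $812.91 − $290.74 = $522.17

$522.17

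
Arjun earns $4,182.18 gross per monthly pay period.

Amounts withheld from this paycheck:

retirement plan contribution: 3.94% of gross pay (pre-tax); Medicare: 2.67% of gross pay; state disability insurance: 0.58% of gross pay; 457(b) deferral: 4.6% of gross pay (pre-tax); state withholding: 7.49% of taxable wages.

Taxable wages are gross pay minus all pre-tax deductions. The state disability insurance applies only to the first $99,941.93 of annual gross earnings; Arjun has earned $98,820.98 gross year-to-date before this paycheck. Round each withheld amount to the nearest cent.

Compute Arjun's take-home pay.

457(b) deferral: $4,182.18 × 0.046 = $192.38
Retirement plan contribution: $4,182.18 × 0.0394 = $164.78
Pre-tax total = $192.38 + $164.78 = $357.16
Taxable wages = $4,182.18 − $357.16 = $3,825.02
State withholding: $3,825.02 × 0.0749 = $286.49
State disability insurance: only $99,941.93 − $98,820.98 = $1,120.95 of this check is subject → $1,120.95 × 0.0058 = $6.50
Medicare: $4,182.18 × 0.0267 = $111.66
Total deductions = $192.38 + $164.78 + $286.49 + $6.50 + $111.66 = $761.81
Net pay = $4,182.18 − $761.81 = $3,420.37

$3,420.37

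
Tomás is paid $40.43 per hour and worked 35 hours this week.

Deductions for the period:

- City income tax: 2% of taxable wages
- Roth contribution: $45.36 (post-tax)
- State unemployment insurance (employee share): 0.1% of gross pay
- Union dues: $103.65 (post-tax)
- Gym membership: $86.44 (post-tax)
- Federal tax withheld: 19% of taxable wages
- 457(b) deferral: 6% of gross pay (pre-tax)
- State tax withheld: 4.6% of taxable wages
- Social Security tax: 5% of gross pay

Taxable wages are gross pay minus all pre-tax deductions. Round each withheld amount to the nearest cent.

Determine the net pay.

Gross pay: 35 × $40.43 = $1,415.05
457(b) deferral: $1,415.05 × 0.06 = $84.90
Taxable wages = $1,415.05 − $84.90 = $1,330.15
City income tax: $1,330.15 × 0.02 = $26.60
State tax withheld: $1,330.15 × 0.046 = $61.19
Federal tax withheld: $1,330.15 × 0.19 = $252.73
State unemployment insurance (employee share): $1,415.05 × 0.001 = $1.42
Social Security tax: $1,415.05 × 0.05 = $70.75
Union dues: $103.65
Gym membership: $86.44
Roth contribution: $45.36
Total deductions = $84.90 + $26.60 + $61.19 + $252.73 + $1.42 + $70.75 + $103.65 + $86.44 + $45.36 = $733.04
Net pay = $1,415.05 − $733.04 = $682.01

$682.01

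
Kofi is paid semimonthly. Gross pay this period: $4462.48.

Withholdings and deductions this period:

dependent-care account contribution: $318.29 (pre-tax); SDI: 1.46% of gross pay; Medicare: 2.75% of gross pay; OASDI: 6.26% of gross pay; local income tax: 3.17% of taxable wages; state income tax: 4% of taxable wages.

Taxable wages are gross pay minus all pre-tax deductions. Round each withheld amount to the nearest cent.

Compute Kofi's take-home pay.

Dependent-care account contribution: $318.29
Taxable wages = $4462.48 − $318.29 = $4144.19
State income tax: $4144.19 × 0.04 = $165.77
Local income tax: $4144.19 × 0.0317 = $131.37
Medicare: $4462.48 × 0.0275 = $122.72
SDI: $4462.48 × 0.0146 = $65.15
OASDI: $4462.48 × 0.0626 = $279.35
Total deductions = $318.29 + $165.77 + $131.37 + $122.72 + $65.15 + $279.35 = $1082.65
Net pay = $4462.48 − $1082.65 = $3379.83

$3379.83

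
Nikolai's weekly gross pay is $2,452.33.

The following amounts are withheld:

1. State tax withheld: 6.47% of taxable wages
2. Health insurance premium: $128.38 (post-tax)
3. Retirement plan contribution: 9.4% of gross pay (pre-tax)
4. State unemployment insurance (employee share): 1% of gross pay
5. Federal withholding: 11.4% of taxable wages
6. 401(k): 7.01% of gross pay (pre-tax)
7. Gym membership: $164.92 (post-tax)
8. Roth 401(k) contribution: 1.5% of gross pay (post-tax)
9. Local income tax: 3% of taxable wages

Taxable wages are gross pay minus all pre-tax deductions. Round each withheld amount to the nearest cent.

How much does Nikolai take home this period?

$1,267.48

401(k): $2,452.33 × 0.0701 = $171.91
Retirement plan contribution: $2,452.33 × 0.094 = $230.52
Pre-tax total = $171.91 + $230.52 = $402.43
Taxable wages = $2,452.33 − $402.43 = $2,049.90
State tax withheld: $2,049.90 × 0.0647 = $132.63
Federal withholding: $2,049.90 × 0.114 = $233.69
Local income tax: $2,049.90 × 0.03 = $61.50
State unemployment insurance (employee share): $2,452.33 × 0.01 = $24.52
Health insurance premium: $128.38
Roth 401(k) contribution: $2,452.33 × 0.015 = $36.78
Gym membership: $164.92
Total deductions = $171.91 + $230.52 + $132.63 + $233.69 + $61.50 + $24.52 + $128.38 + $36.78 + $164.92 = $1,184.85
Net pay = $2,452.33 − $1,184.85 = $1,267.48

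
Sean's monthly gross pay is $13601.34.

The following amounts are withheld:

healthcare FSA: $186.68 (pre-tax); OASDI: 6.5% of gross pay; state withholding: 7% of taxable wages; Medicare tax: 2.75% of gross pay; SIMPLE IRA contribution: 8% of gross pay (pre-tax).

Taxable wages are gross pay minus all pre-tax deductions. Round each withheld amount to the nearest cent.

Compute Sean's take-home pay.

Healthcare FSA: $186.68
SIMPLE IRA contribution: $13601.34 × 0.08 = $1088.11
Pre-tax total = $186.68 + $1088.11 = $1274.79
Taxable wages = $13601.34 − $1274.79 = $12326.55
State withholding: $12326.55 × 0.07 = $862.86
Medicare tax: $13601.34 × 0.0275 = $374.04
OASDI: $13601.34 × 0.065 = $884.09
Total deductions = $186.68 + $1088.11 + $862.86 + $374.04 + $884.09 = $3395.78
Net pay = $13601.34 − $3395.78 = $10205.56

$10205.56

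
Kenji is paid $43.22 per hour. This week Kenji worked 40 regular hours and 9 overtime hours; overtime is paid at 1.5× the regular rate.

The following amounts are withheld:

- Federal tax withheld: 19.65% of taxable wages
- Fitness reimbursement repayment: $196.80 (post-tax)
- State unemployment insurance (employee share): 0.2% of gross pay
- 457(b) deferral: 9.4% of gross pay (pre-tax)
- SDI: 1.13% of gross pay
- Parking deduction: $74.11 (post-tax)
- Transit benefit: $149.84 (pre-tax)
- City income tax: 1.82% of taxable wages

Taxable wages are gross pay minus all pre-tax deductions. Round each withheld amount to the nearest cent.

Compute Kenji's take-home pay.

Regular pay: 40 × $43.22 = $1728.80
Overtime pay: 9 × $43.22 × 1.5 = $583.47
Gross pay = $1728.80 + $583.47 = $2312.27
457(b) deferral: $2312.27 × 0.094 = $217.35
Transit benefit: $149.84
Pre-tax total = $217.35 + $149.84 = $367.19
Taxable wages = $2312.27 − $367.19 = $1945.08
City income tax: $1945.08 × 0.0182 = $35.40
Federal tax withheld: $1945.08 × 0.1965 = $382.21
State unemployment insurance (employee share): $2312.27 × 0.002 = $4.62
SDI: $2312.27 × 0.0113 = $26.13
Parking deduction: $74.11
Fitness reimbursement repayment: $196.80
Total deductions = $217.35 + $149.84 + $35.40 + $382.21 + $4.62 + $26.13 + $74.11 + $196.80 = $1086.46
Net pay = $2312.27 − $1086.46 = $1225.81

$1225.81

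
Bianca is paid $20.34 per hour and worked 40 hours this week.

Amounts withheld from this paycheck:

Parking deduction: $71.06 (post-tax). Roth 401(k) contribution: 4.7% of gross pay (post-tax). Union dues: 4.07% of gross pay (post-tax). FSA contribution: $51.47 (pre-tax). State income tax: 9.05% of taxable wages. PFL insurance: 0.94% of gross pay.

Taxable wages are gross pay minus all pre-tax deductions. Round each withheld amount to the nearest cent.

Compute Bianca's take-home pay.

$543.10

Gross pay: 40 × $20.34 = $813.60
FSA contribution: $51.47
Taxable wages = $813.60 − $51.47 = $762.13
State income tax: $762.13 × 0.0905 = $68.97
PFL insurance: $813.60 × 0.0094 = $7.65
Union dues: $813.60 × 0.0407 = $33.11
Roth 401(k) contribution: $813.60 × 0.047 = $38.24
Parking deduction: $71.06
Total deductions = $51.47 + $68.97 + $7.65 + $33.11 + $38.24 + $71.06 = $270.50
Net pay = $813.60 − $270.50 = $543.10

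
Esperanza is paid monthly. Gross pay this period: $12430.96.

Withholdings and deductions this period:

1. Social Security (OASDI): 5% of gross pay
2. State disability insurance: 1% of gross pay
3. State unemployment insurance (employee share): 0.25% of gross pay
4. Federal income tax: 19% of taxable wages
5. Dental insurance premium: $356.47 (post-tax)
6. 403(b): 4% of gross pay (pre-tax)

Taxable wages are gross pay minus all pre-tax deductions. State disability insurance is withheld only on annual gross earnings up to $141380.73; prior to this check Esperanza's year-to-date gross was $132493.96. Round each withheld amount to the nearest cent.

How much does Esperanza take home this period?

$8568.34

403(b): $12430.96 × 0.04 = $497.24
Taxable wages = $12430.96 − $497.24 = $11933.72
Federal income tax: $11933.72 × 0.19 = $2267.41
State disability insurance: only $141380.73 − $132493.96 = $8886.77 of this check is subject → $8886.77 × 0.01 = $88.87
Social Security (OASDI): $12430.96 × 0.05 = $621.55
State unemployment insurance (employee share): $12430.96 × 0.0025 = $31.08
Dental insurance premium: $356.47
Total deductions = $497.24 + $2267.41 + $88.87 + $621.55 + $31.08 + $356.47 = $3862.62
Net pay = $12430.96 − $3862.62 = $8568.34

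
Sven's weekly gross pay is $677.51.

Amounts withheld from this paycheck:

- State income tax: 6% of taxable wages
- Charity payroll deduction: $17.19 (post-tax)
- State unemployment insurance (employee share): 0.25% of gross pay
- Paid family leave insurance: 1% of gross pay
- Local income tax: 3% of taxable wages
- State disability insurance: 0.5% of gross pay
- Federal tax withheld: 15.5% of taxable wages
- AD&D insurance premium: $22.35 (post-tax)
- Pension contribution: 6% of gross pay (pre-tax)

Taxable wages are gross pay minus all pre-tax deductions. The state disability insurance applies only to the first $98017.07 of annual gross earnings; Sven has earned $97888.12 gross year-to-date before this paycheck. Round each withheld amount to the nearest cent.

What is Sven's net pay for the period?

Pension contribution: $677.51 × 0.06 = $40.65
Taxable wages = $677.51 − $40.65 = $636.86
Local income tax: $636.86 × 0.03 = $19.11
Federal tax withheld: $636.86 × 0.155 = $98.71
State income tax: $636.86 × 0.06 = $38.21
State disability insurance: only $98017.07 − $97888.12 = $128.95 of this check is subject → $128.95 × 0.005 = $0.64
Paid family leave insurance: $677.51 × 0.01 = $6.78
State unemployment insurance (employee share): $677.51 × 0.0025 = $1.69
AD&D insurance premium: $22.35
Charity payroll deduction: $17.19
Total deductions = $40.65 + $19.11 + $98.71 + $38.21 + $0.64 + $6.78 + $1.69 + $22.35 + $17.19 = $245.33
Net pay = $677.51 − $245.33 = $432.18

$432.18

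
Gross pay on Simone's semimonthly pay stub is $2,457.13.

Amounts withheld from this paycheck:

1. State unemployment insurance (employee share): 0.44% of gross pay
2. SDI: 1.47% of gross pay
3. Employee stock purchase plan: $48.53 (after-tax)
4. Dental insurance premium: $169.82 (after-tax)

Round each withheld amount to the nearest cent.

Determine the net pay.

$2,191.85

SDI: $2,457.13 × 0.0147 = $36.12
State unemployment insurance (employee share): $2,457.13 × 0.0044 = $10.81
Employee stock purchase plan: $48.53
Dental insurance premium: $169.82
Total deductions = $36.12 + $10.81 + $48.53 + $169.82 = $265.28
Net pay = $2,457.13 − $265.28 = $2,191.85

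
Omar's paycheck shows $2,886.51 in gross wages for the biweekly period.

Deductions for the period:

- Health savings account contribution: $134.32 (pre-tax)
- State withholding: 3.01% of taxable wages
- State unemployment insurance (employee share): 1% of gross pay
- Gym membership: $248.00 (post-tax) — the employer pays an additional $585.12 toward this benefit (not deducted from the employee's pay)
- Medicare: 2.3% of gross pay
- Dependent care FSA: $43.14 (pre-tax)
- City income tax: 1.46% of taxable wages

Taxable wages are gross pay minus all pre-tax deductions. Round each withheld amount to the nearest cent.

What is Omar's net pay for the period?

$2,244.70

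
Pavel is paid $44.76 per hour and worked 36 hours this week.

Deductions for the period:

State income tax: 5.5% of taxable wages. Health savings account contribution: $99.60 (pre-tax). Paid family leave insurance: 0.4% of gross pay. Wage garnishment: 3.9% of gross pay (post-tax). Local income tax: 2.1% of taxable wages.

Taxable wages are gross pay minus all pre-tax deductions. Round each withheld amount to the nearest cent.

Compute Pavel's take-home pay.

$1,327.57

Gross pay: 36 × $44.76 = $1,611.36
Health savings account contribution: $99.60
Taxable wages = $1,611.36 − $99.60 = $1,511.76
Local income tax: $1,511.76 × 0.021 = $31.75
State income tax: $1,511.76 × 0.055 = $83.15
Paid family leave insurance: $1,611.36 × 0.004 = $6.45
Wage garnishment: $1,611.36 × 0.039 = $62.84
Total deductions = $99.60 + $31.75 + $83.15 + $6.45 + $62.84 = $283.79
Net pay = $1,611.36 − $283.79 = $1,327.57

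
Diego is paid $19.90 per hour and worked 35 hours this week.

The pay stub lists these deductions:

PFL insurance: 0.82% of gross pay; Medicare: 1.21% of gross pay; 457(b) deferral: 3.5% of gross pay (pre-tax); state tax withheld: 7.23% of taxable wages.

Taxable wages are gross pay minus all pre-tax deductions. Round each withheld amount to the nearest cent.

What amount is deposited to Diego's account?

Gross pay: 35 × $19.90 = $696.50
457(b) deferral: $696.50 × 0.035 = $24.38
Taxable wages = $696.50 − $24.38 = $672.12
State tax withheld: $672.12 × 0.0723 = $48.59
Medicare: $696.50 × 0.0121 = $8.43
PFL insurance: $696.50 × 0.0082 = $5.71
Total deductions = $24.38 + $48.59 + $8.43 + $5.71 = $87.11
Net pay = $696.50 − $87.11 = $609.39

$609.39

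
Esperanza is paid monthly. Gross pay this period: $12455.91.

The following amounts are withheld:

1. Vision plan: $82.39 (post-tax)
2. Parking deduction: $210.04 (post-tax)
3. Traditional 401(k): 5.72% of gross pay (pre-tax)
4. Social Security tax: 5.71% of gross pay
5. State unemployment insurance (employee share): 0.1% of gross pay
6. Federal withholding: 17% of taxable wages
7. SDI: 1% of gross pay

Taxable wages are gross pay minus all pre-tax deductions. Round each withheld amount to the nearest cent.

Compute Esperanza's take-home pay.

$8606.37

Traditional 401(k): $12455.91 × 0.0572 = $712.48
Taxable wages = $12455.91 − $712.48 = $11743.43
Federal withholding: $11743.43 × 0.17 = $1996.38
Social Security tax: $12455.91 × 0.0571 = $711.23
SDI: $12455.91 × 0.01 = $124.56
State unemployment insurance (employee share): $12455.91 × 0.001 = $12.46
Parking deduction: $210.04
Vision plan: $82.39
Total deductions = $712.48 + $1996.38 + $711.23 + $124.56 + $12.46 + $210.04 + $82.39 = $3849.54
Net pay = $12455.91 − $3849.54 = $8606.37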